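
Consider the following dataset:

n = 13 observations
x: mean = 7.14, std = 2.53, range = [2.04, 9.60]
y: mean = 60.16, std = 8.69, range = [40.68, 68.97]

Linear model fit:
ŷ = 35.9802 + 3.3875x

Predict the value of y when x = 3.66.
ŷ = 48.3785

To predict y for x = 3.66, substitute into the regression equation:

ŷ = 35.9802 + 3.3875 × 3.66
ŷ = 35.9802 + 12.3983
ŷ = 48.3785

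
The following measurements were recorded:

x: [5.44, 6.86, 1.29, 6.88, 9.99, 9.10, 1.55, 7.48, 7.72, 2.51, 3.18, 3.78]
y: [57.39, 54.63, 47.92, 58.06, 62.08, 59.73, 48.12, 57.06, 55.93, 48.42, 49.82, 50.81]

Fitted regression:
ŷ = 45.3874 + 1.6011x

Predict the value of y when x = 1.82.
ŷ = 48.3014

x = 1.82 lies inside the observed range [1.29, 9.99], so the fitted equation applies directly:

ŷ = 45.3874 + 1.6011 × 1.82
ŷ = 45.3874 + 2.9140
ŷ = 48.3014

This is the fitted mean response at that x — an individual observation would come with a wider prediction interval.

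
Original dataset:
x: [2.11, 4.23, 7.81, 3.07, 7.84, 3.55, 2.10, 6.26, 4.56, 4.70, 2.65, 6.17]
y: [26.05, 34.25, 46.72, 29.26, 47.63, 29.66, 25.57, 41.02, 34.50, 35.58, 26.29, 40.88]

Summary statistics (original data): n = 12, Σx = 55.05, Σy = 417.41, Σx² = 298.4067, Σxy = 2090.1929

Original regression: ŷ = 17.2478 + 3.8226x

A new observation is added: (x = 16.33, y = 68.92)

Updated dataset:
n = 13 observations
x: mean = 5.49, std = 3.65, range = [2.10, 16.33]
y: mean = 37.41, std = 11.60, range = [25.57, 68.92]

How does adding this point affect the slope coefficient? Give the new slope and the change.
The slope changes from 3.8226 to 3.1496 (change of -0.6730, or -17.6%).

x = 16.33 lies well outside the original x-range [2.10, 7.84] (x̄ ≈ 4.59), so this observation has high leverage and can move the slope substantially.

Step 1: Update the sums with the new point (n goes from 12 to 13)
Σx  = 55.05 + 16.33 = 71.38
Σy  = 417.41 + 68.92 = 486.33
Σx² = 298.4067 + 16.33² = 298.4067 + 266.6689 = 565.0756
Σxy = 2090.1929 + 16.33×68.92 = 2090.1929 + 1125.4636 = 3215.6565

Step 2: Recompute the slope with b₁ = (nΣxy − ΣxΣy) / (nΣx² − (Σx)²)
Numerator   = 13×3215.6565 − 71.38×486.33 = 41803.5345 − 34714.2354 = 7089.2991
Denominator = 13×565.0756 − 71.38² = 7345.9828 − 5095.1044 = 2250.8784
b₁(new) = 7089.2991 / 2250.8784 = 3.1496

(Same formula on the original sums: (12×2090.1929 − 55.05×417.41) / (12×298.4067 − 55.05²) = 2103.8943 / 550.3779 = 3.8226, matching the given fit.)

Step 3: Change in slope
Δβ₁ = 3.1496 − 3.8226 = -0.6730
Relative change = -0.6730 / 3.8226 × 100% = -17.6%
→ the slope decreases when the point is added.

Because the point sits below the extension of the original line at a high-leverage x, it tilts the fit down.
In practice: check such a point for data-entry or measurement error; investigate whether it comes from the same population as the rest of the sample.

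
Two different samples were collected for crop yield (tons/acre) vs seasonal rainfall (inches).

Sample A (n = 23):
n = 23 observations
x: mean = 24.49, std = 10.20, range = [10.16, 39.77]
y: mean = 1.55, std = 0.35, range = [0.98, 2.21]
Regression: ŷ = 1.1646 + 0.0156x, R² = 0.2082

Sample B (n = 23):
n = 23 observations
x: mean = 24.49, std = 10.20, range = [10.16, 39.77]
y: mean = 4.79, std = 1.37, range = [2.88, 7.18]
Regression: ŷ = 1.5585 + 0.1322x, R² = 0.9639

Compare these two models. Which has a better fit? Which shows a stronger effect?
Model B has the better fit (R² = 0.9639 vs 0.2082). Model B shows the stronger effect (|β₁| = 0.1322 vs 0.0156).

Model Comparison:

Fit — compare R²:
- Model A: R² = 0.2082 → 20.82% of variance in crop yield explained
- Model B: R² = 0.9639 → 96.39% of variance in crop yield explained
- 0.9639 > 0.2082 → Model B has the better fit

Strength of effect — compare |β₁|:
- Model A: β₁ = 0.0156 → predicted crop yield rises 0.0156 tons/acre per additional inch of rainfall
- Model B: β₁ = 0.1322 → predicted crop yield rises 0.1322 tons/acre per additional inch of rainfall
- |0.0156| < |0.1322| → Model B shows the stronger marginal effect

Notes:
- A better fit (higher R²) doesn't necessarily mean a more important relationship.
- A steeper slope doesn't make a better model if the scatter around the line is large.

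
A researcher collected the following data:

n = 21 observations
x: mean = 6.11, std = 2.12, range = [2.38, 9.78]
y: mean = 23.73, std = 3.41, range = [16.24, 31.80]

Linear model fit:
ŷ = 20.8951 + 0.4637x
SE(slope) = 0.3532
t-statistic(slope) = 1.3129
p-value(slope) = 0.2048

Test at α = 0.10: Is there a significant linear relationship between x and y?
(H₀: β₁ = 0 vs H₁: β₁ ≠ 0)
Since p-value = 0.2048 ≥ α = 0.10, fail to reject H₀ — the slope is not significantly different from 0.

Hypothesis test for the slope coefficient:

H₀: β₁ = 0 (no linear relationship)
H₁: β₁ ≠ 0 (linear relationship exists)

Test statistic: t = β̂₁ / SE(β̂₁) = 0.4637 / 0.3532 = 1.3129

p = 0.2048: how often a slope estimate this far from 0 (in SE units) would arise by chance if β₁ were truly 0.

Decision rule: reject H₀ if p-value < α.
p-value = 0.2048 ≥ α = 0.10 → fail to reject H₀.

Conclusion: the linear association between x and y is not significant at the 10% level.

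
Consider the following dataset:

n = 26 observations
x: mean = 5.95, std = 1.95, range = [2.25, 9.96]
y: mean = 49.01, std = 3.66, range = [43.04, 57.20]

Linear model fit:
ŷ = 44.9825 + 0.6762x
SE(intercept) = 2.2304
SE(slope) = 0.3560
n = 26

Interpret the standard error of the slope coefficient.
SE(slope) = 0.3560 measures the uncertainty in the estimated slope. The coefficient is estimated imprecisely (SE/|β̂₁| = 52.6%).

SE(β̂₁) = s / √Sxx, where s is the residual standard deviation and Sxx = Σ(x − x̄)². It is the yardstick for how far β̂₁ = 0.6762 could plausibly be from the true slope.

Relative precision:
- SE / |β̂₁| = 0.3560 / 0.6762 = 52.6%
- Rule of thumb (under 20%: precise; 20% to under 50%: moderately precise; 50% or more: imprecise) → imprecise

Link to interval estimation: a confidence interval for β₁ is β̂₁ ± t* × 0.3560, so SE sets the half-width per unit of t*.

What drives SE(β̂₁): more residual scatter → larger SE; larger n (here n = 26) → smaller SE.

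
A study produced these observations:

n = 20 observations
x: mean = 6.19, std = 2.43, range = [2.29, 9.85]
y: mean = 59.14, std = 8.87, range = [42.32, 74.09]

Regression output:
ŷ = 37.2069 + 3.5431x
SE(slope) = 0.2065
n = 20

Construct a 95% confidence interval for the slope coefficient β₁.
The 95% CI for β₁ is (3.1093, 3.9769)

Confidence interval for the slope:

The 95% CI for β₁ is: β̂₁ ± t*(α/2, n-2) × SE(β̂₁)

Step 1: Find critical t-value
- Confidence level = 0.95
- Degrees of freedom = n - 2 = 20 - 2 = 18
- t*(α/2, 18) = 2.1009

Step 2: Calculate margin of error
Margin = 2.1009 × 0.2065 = 0.4338

Step 3: Construct interval
CI = 3.5431 ± 0.4338
CI = (3.1093, 3.9769)

Interpretation: We are 95% confident that the true slope β₁ lies between 3.1093 and 3.9769.
Both endpoints are positive, so the data support a genuinely positive slope at this confidence level.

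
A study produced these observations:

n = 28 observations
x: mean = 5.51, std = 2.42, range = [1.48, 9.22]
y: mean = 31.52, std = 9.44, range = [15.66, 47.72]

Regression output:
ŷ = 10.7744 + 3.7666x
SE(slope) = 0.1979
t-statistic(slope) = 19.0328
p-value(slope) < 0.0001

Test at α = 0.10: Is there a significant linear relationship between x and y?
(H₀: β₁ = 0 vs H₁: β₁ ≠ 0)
Reject H₀: p-value < 0.0001 < α = 0.10. The linear relationship is significant at the 10% level.

Hypothesis test for the slope coefficient:

H₀: β₁ = 0 (no linear relationship)
H₁: β₁ ≠ 0 (linear relationship exists)

Test statistic: t = β̂₁ / SE(β̂₁) = 3.7666 / 0.1979 = 19.0328

p < 0.0001: how often a slope estimate this far from 0 (in SE units) would arise by chance if β₁ were truly 0.

Decision rule: reject H₀ if p-value < α.
p-value < 0.0001 < α = 0.10 → reject H₀.

There is sufficient evidence at the 10% significance level to conclude that a linear relationship exists between x and y.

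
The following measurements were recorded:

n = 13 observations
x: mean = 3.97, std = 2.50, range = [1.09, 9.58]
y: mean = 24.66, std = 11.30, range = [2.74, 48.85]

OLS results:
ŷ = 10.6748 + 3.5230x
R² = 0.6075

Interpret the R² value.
R² = 0.6075 means 60.75% of the variation in y is explained by the linear relationship with x. This indicates a moderate fit.

R² (coefficient of determination) measures the proportion of variance in y explained by the regression model.

Here R² = 0.6075:
- Explained: 60.75% of the variation in y
- Unexplained (residual): 100% − 60.75% = 39.25%
- Rule of thumb (below 0.3 weak; 0.3 to below 0.7 moderate; 0.7 and above strong) → moderate

Note: R² never decreases when predictors are added, so it should not be used alone to compare models of different size.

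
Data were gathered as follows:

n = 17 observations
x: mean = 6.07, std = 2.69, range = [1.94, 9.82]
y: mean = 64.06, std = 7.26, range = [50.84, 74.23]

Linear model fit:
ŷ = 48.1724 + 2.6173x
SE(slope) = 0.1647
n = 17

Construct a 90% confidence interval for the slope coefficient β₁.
The 90% CI for β₁ is (2.3286, 2.9060)

Confidence interval for the slope:

The 90% CI for β₁ is: β̂₁ ± t*(α/2, n-2) × SE(β̂₁)

Step 1: Find critical t-value
- Confidence level = 0.9
- Degrees of freedom = n - 2 = 17 - 2 = 15
- t*(α/2, 15) = 1.7531

Step 2: Calculate margin of error
Margin = 1.7531 × 0.1647 = 0.2887

Step 3: Construct interval
CI = 2.6173 ± 0.2887
CI = (2.3286, 2.9060)

Interpretation: We are 90% confident that the true slope β₁ lies between 2.3286 and 2.9060.
Since 0 is outside the interval, a two-sided test at α = 0.10 would reject H₀: β₁ = 0.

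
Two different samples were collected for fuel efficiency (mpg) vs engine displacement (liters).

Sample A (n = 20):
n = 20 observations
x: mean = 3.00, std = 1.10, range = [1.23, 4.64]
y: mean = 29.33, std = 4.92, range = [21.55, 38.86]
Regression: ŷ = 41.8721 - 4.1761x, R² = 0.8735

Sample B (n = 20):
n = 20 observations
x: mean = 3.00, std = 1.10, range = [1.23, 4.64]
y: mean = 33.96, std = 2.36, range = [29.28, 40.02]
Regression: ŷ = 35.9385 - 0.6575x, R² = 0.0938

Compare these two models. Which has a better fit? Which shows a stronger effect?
Model A has the better fit (R² = 0.8735 vs 0.0938). Model A shows the stronger effect (|β₁| = 4.1761 vs 0.6575).

Model Comparison:

Fit — compare R²:
- Model A: R² = 0.8735 → 87.35% of variance in fuel efficiency explained
- Model B: R² = 0.0938 → 9.38% of variance in fuel efficiency explained
- 0.8735 > 0.0938 → Model A has the better fit

Which has the larger per-liter effect? (|β₁|)
- Model A: β₁ = -4.1761 → predicted fuel efficiency falls 4.1761 mpg per additional liter of engine displacement
- Model B: β₁ = -0.6575 → predicted fuel efficiency falls 0.6575 mpg per additional liter of engine displacement
- |-4.1761| > |-0.6575| → Model A shows the stronger marginal effect

Note: A better fit (higher R²) doesn't necessarily mean a more important relationship.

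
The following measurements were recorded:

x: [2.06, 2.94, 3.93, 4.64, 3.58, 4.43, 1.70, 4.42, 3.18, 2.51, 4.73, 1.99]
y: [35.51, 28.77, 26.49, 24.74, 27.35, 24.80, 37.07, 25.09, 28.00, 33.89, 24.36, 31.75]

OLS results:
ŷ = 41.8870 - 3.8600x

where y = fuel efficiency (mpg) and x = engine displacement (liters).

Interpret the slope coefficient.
An increase of one liter in engine displacement is associated with a 3.8600 mpg decrease in predicted fuel efficiency.

β₁ = -3.8600 is the change in predicted fuel efficiency (mpg) per additional liter of engine displacement.

Interpretation:
- Engine displacement up by 1 liter → predicted fuel efficiency decreases by 3.8600 mpg
- This is a linear approximation: the same per-unit change is assumed across the whole observed x range
- The sign (−) gives the direction; the magnitude 3.8600 gives the size of the effect per liter

(β₀ = 41.8870 is the fitted value at x = 0 and is not part of the slope interpretation.)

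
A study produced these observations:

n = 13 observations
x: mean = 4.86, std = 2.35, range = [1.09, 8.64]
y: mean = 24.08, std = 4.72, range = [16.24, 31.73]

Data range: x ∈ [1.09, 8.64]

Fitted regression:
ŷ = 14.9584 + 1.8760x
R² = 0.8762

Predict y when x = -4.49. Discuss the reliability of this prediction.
ŷ = 6.5352, but this is extrapolation (below the data range [1.09, 8.64]) and may be unreliable.

Prediction calculation:
ŷ = 14.9584 + 1.8760 × (-4.49)
ŷ = 6.5352

Reliability:
- Data range: x ∈ [1.09, 8.64]
- Prediction point: x = -4.49 is 5.58 units below the observed range → this is EXTRAPOLATION, not interpolation

Why that matters here:
- The standard error of prediction grows with (x − x̄)², and x = -4.49 is far from x̄ = 4.86
- The linear relationship may not hold outside the observed range
- There are no observations near this x to validate the fitted line there

The R² = 0.8762 only validates the fit within [1.09, 8.64]; treat ŷ = 6.5352 with caution.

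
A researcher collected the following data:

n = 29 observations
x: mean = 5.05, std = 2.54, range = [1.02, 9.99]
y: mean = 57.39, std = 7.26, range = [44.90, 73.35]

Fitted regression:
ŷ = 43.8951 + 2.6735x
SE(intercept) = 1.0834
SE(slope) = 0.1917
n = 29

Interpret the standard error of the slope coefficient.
SE(slope) = 0.1917 measures the uncertainty in the estimated slope. The coefficient is estimated precisely (SE/|β̂₁| = 7.2%).

SE(β̂₁) = 0.1917 says: if we drew many samples of n = 29 from the same population and refit each time, the fitted slopes would scatter with a standard deviation of roughly 0.1917 around the true β₁.

Relative precision:
- SE / |β̂₁| = 0.1917 / 2.6735 = 7.2%
- Rule of thumb (under 20%: precise; 20% to under 50%: moderately precise; 50% or more: imprecise) → precise

Rough 95% range (±2 SE): 2.6735 ± 0.3834 → (2.2901, 3.0569).

What drives SE(β̂₁): larger n (here n = 29) → smaller SE.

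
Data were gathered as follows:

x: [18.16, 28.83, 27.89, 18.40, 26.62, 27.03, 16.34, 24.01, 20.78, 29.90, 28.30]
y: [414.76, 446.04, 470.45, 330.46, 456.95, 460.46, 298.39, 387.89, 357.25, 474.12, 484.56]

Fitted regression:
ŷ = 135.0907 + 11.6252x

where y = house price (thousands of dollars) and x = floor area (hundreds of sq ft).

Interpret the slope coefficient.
For each additional hundred sq ft of floor area, predicted house price increases by approximately 11.6252 thousand dollars.

β₁ = 11.6252 is the change in predicted house price (thousand dollars) per additional hundred sq ft of floor area.

Interpretation:
- Floor area up by 1 hundred sq ft → predicted house price increases by 11.6252 thousand dollars
- This is a linear approximation: the same per-unit change is assumed across the whole observed x range
- The slope describes association in these data, not necessarily a causal effect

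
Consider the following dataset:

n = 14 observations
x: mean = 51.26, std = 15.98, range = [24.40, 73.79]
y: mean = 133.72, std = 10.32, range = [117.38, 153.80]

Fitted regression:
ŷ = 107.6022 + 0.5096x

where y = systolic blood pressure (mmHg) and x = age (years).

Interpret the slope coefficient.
On average, blood pressure is about 0.5096 mmHg higher for every extra year of age.

β₁ = 0.5096 is the change in predicted blood pressure (mmHg) per additional year of age.

Interpretation:
- Age up by 1 year → predicted blood pressure increases by 0.5096 mmHg
- The effect is assumed constant over the observed range of x (linearity)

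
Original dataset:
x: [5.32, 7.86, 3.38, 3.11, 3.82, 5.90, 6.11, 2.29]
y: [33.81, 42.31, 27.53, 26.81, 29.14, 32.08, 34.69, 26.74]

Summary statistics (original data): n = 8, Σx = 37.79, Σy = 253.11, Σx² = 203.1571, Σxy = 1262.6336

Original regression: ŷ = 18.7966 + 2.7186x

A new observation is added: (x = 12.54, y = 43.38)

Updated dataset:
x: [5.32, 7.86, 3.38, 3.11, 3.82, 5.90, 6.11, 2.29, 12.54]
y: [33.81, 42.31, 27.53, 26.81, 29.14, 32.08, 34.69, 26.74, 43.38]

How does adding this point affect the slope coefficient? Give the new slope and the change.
Adding the point moves β₁ from 2.7186 to 1.8819, i.e. it decreases by 0.8367 (-30.8%).

x = 12.54 lies well outside the original x-range [2.29, 7.86] (x̄ ≈ 4.72), so this observation has high leverage and can move the slope substantially.

Step 1: Update the sums with the new point (n goes from 8 to 9)
Σx  = 37.79 + 12.54 = 50.33
Σy  = 253.11 + 43.38 = 296.49
Σx² = 203.1571 + 12.54² = 203.1571 + 157.2516 = 360.4087
Σxy = 1262.6336 + 12.54×43.38 = 1262.6336 + 543.9852 = 1806.6188

Step 2: Recompute the slope with b₁ = (nΣxy − ΣxΣy) / (nΣx² − (Σx)²)
Numerator   = 9×1806.6188 − 50.33×296.49 = 16259.5692 − 14922.3417 = 1337.2275
Denominator = 9×360.4087 − 50.33² = 3243.6783 − 2533.1089 = 710.5694
b₁(new) = 1337.2275 / 710.5694 = 1.8819

(Same formula on the original sums: (8×1262.6336 − 37.79×253.11) / (8×203.1571 − 37.79²) = 536.0419 / 197.1727 = 2.7186, matching the given fit.)

Step 3: Change in slope
Δβ₁ = 1.8819 − 2.7186 = -0.8367
Relative change = -0.8367 / 2.7186 × 100% = -30.8%
→ the slope decreases when the point is added.

A high-leverage point only changes the slope if it is off the original line; here y = 43.38 is below the original trend, so the slope decreases.
In practice: refit with and without it and report both if conclusions differ; examine leverage (hᵢ) and Cook's distance rather than deleting it automatically.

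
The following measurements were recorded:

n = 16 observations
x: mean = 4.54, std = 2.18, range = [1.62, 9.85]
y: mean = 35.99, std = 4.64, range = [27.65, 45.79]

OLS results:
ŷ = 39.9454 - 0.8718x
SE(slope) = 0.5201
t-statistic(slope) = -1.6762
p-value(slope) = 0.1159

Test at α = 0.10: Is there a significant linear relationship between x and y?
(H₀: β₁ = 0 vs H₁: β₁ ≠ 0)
p-value = 0.1159 ≥ α = 0.10, so we fail to reject H₀. The relationship is not significant.

Hypothesis test for the slope coefficient:

H₀: β₁ = 0 (no linear relationship)
H₁: β₁ ≠ 0 (linear relationship exists)

Test statistic: t = β̂₁ / SE(β̂₁) = -0.8718 / 0.5201 = -1.6762

p = 0.1159: how often a slope estimate this far from 0 (in SE units) would arise by chance if β₁ were truly 0.

Decision rule: reject H₀ if p-value < α.
p-value = 0.1159 ≥ α = 0.10 → fail to reject H₀.

Conclusion: the linear association between x and y is not significant at the 10% level.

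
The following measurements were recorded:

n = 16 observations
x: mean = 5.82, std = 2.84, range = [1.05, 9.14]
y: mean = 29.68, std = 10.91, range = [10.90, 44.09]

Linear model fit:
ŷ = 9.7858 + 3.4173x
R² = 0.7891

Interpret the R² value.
R² = 0.7891 means 78.91% of the variation in y is explained by the linear relationship with x. This indicates a strong fit.

R² = 1 − SS_res/SS_tot compares the residual scatter to the total scatter of y about its mean.

Here R² = 0.7891:
- Explained: 78.91% of the variation in y
- Unexplained (residual): 100% − 78.91% = 21.09%
- Rule of thumb (below 0.3 weak; 0.3 to below 0.7 moderate; 0.7 and above strong) → strong

Note: R² says nothing about causation, and a high R² does not by itself mean the linear form is appropriate — check the residuals.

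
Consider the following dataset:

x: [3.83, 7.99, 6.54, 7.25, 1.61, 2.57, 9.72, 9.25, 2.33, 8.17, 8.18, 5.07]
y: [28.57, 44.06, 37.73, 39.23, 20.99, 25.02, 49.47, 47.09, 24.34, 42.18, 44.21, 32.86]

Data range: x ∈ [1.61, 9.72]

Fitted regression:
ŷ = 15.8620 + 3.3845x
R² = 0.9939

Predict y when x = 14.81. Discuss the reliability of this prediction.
ŷ = 65.9864 (extrapolation — x = 14.81 lies outside [1.61, 9.72], so reliability is low).

Prediction calculation:
ŷ = 15.8620 + 3.3845 × 14.81
ŷ = 65.9864

Reliability:
- Data range: x ∈ [1.61, 9.72]
- Prediction point: x = 14.81 is 5.09 units above the observed range → this is EXTRAPOLATION, not interpolation

Why that matters here:
- Real relationships often flatten, saturate, or turn nonlinear at extremes
- The linear relationship may not hold outside the observed range

The R² = 0.9939 only validates the fit within [1.61, 9.72]; treat ŷ = 65.9864 with caution.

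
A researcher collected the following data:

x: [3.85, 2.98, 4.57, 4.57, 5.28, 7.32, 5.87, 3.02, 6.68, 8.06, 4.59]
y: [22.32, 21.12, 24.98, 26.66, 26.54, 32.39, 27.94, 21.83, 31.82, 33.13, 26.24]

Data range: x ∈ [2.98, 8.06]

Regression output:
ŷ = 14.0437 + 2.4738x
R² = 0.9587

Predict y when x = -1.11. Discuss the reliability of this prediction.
The equation gives ŷ = 11.2978; however x = -1.11 is 4.09 units below the observed range, so this extrapolated value should not be trusted.

Prediction calculation:
ŷ = 14.0437 + 2.4738 × (-1.11)
ŷ = 11.2978

Reliability:
- Data range: x ∈ [2.98, 8.06]
- Prediction point: x = -1.11 is 4.09 units below the observed range → this is EXTRAPOLATION, not interpolation

Why that matters here:
- Real relationships often flatten, saturate, or turn nonlinear at extremes
- There are no observations near this x to validate the fitted line there
- The linear relationship may not hold outside the observed range

A defensible statement: 'if the linear trend continued to x = -1.11, y would be about 11.2978' — the premise is untested.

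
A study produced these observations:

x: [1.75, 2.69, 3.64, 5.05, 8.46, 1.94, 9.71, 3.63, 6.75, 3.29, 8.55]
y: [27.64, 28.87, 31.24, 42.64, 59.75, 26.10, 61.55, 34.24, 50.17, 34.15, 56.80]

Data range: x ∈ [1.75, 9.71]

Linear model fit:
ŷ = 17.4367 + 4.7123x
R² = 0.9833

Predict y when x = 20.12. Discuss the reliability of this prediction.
ŷ = 112.2482, but this is extrapolation (above the data range [1.75, 9.71]) and may be unreliable.

Prediction calculation:
ŷ = 17.4367 + 4.7123 × 20.12
ŷ = 112.2482

Reliability:
- Data range: x ∈ [1.75, 9.71]
- Prediction point: x = 20.12 is 10.41 units above the observed range → this is EXTRAPOLATION, not interpolation

Why that matters here:
- R² describes fit only over the sampled x values; it says nothing about behaviour beyond them
- The linear relationship may not hold outside the observed range
- Real relationships often flatten, saturate, or turn nonlinear at extremes

The R² = 0.9833 only validates the fit within [1.75, 9.71]; treat ŷ = 112.2482 with caution.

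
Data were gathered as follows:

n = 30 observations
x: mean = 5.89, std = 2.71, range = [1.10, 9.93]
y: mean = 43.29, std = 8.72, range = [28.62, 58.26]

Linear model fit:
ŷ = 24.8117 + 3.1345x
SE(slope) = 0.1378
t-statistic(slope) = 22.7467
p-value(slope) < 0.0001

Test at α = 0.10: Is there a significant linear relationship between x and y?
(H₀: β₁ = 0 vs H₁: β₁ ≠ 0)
p-value < 0.0001 < α = 0.10, so we reject H₀. The relationship is significant.

Hypothesis test for the slope coefficient:

H₀: β₁ = 0 (no linear relationship)
H₁: β₁ ≠ 0 (linear relationship exists)

Test statistic: t = β̂₁ / SE(β̂₁) = 3.1345 / 0.1378 = 22.7467

With df = 28, the two-sided p-value for |t| = 22.7467 is <0.0001.

Decision rule: reject H₀ if p-value < α.
p-value < 0.0001 < α = 0.10 → reject H₀.

There is sufficient evidence at the 10% significance level to conclude that a linear relationship exists between x and y.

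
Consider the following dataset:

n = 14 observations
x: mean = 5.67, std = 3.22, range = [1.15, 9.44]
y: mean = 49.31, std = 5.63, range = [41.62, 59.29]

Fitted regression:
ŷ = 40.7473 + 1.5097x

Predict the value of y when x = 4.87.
ŷ = 48.0995

To predict y for x = 4.87, substitute into the regression equation:

ŷ = 40.7473 + 1.5097 × 4.87
ŷ = 40.7473 + 7.3522
ŷ = 48.0995

This is a point prediction; actual observations scatter around it by roughly the residual standard deviation.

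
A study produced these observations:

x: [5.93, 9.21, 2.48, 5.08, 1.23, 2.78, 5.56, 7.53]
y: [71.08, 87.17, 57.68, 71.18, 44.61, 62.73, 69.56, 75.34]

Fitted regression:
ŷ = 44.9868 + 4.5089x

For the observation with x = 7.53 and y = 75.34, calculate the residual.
Residual = -3.5988

The residual is the difference between the actual value and the predicted value:

Residual = y - ŷ

Step 1: Calculate predicted value
ŷ = 44.9868 + 4.5089 × 7.53
ŷ = 78.9388

Step 2: Calculate residual
Residual = 75.34 - 78.9388
Residual = -3.5988

Interpretation: the model overestimates the actual value by 3.5988 at this point (negative residual → observation lies below the fitted line).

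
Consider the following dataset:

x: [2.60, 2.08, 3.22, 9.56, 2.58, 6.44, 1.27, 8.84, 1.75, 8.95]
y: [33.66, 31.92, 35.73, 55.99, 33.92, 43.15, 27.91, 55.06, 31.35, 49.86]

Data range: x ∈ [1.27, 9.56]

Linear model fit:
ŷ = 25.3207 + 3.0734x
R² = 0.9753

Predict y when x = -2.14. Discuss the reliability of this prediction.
ŷ = 18.7436 (extrapolation — x = -2.14 lies outside [1.27, 9.56], so reliability is low).

Prediction calculation:
ŷ = 25.3207 + 3.0734 × (-2.14)
ŷ = 18.7436

Reliability:
- Data range: x ∈ [1.27, 9.56]
- Prediction point: x = -2.14 is 3.41 units below the observed range → this is EXTRAPOLATION, not interpolation

Why that matters here:
- The standard error of prediction grows with (x − x̄)², and x = -2.14 is far from x̄ = 4.73
- The linear relationship may not hold outside the observed range
- There are no observations near this x to validate the fitted line there

A defensible statement: 'if the linear trend continued to x = -2.14, y would be about 18.7436' — the premise is untested.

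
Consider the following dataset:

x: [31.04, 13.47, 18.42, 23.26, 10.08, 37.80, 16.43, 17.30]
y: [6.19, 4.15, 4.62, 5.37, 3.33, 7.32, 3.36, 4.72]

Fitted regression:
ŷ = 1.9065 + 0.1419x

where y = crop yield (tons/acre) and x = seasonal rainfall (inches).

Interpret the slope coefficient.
For each additional inch of rainfall, predicted crop yield increases by approximately 0.1419 tons/acre.

β₁ = 0.1419 is the change in predicted crop yield (tons/acre) per additional inch of rainfall.

Interpretation:
- Rainfall up by 1 inch → predicted crop yield increases by 0.1419 tons/acre
- This is a linear approximation: the same per-unit change is assumed across the whole observed x range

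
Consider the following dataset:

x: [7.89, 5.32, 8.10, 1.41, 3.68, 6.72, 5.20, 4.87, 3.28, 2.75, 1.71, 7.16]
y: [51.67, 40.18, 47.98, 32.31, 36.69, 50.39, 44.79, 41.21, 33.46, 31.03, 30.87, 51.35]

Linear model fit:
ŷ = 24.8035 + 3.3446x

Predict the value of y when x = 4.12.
ŷ = 38.5833

To predict y for x = 4.12, substitute into the regression equation:

ŷ = 24.8035 + 3.3446 × 4.12
ŷ = 24.8035 + 13.7798
ŷ = 38.5833

This is a point prediction; actual observations scatter around it by roughly the residual standard deviation.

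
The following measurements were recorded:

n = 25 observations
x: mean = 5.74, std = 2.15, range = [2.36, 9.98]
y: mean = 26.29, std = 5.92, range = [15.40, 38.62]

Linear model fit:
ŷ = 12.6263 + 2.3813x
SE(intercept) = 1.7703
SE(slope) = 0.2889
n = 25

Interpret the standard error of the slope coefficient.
SE(β̂₁) = 0.2889 is the estimated standard deviation of the slope estimate across repeated samples; relative to β̂₁ = 2.3813 that is 12.1%, a precise estimate.

What SE measures:
- The standard error quantifies the sampling variability of the coefficient estimate
- It is the estimated standard deviation of β̂₁ across hypothetical repeated samples of the same size
- Smaller SE → more precise estimate

Relative precision:
- SE / |β̂₁| = 0.2889 / 2.3813 = 12.1%
- Rule of thumb (under 20%: precise; 20% to under 50%: moderately precise; 50% or more: imprecise) → precise

Link to the t-test: t = β̂₁ / SE(β̂₁) = 2.3813 / 0.2889 = 8.2426, the statistic for H₀: β₁ = 0.

What drives SE(β̂₁): larger n (here n = 25) → smaller SE.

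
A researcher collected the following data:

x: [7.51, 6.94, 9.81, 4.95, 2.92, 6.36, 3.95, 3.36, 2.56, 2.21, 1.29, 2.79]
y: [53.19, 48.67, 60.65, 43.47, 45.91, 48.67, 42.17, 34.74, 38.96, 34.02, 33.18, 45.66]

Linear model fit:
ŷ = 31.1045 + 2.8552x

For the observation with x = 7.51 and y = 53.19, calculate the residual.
Residual = 0.6429

The residual is the difference between the actual value and the predicted value:

Residual = y - ŷ

Step 1: Calculate predicted value
ŷ = 31.1045 + 2.8552 × 7.51
ŷ = 52.5471

Step 2: Calculate residual
Residual = 53.19 - 52.5471
Residual = 0.6429

Interpretation: the model underestimates the actual value by 0.6429 at this point (positive residual → observation lies above the fitted line).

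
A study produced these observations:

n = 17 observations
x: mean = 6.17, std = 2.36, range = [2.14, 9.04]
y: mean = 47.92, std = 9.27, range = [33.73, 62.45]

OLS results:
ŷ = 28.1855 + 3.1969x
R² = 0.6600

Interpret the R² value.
The model explains 66.00% of the variance in y (R² = 0.6600), leaving 34.00% unexplained; the fit is moderate.

R² = 1 − SS_res/SS_tot compares the residual scatter to the total scatter of y about its mean.

Here R² = 0.6600:
- Explained: 66.00% of the variation in y
- Unexplained (residual): 100% − 66.00% = 34.00%
- Rule of thumb (below 0.3 weak; 0.3 to below 0.7 moderate; 0.7 and above strong) → moderate

Note: R² says nothing about causation, and a high R² does not by itself mean the linear form is appropriate — check the residuals.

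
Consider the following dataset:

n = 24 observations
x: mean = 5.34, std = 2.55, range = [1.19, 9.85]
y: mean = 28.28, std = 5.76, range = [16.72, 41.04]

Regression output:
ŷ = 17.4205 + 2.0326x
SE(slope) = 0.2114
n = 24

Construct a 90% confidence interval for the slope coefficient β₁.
The 90% CI for β₁ is (1.6696, 2.3956)

Confidence interval for the slope:

The 90% CI for β₁ is: β̂₁ ± t*(α/2, n-2) × SE(β̂₁)

Step 1: Find critical t-value
- Confidence level = 0.9
- Degrees of freedom = n - 2 = 24 - 2 = 22
- t*(α/2, 22) = 1.7171

Step 2: Calculate margin of error
Margin = 1.7171 × 0.2114 = 0.3630

Step 3: Construct interval
CI = 2.0326 ± 0.3630
CI = (1.6696, 2.3956)

Interpretation: intervals built this way capture the true β₁ in 90% of repeated samples; here the plausible range for the per-unit effect of x on y is 1.6696 to 2.3956.
Since 0 is outside the interval, a two-sided test at α = 0.10 would reject H₀: β₁ = 0.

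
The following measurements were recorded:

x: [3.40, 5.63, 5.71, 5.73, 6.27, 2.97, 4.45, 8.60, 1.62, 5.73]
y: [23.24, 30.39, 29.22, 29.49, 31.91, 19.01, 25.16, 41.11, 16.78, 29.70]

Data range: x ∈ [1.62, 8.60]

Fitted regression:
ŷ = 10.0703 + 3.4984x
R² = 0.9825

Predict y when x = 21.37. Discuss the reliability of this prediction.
ŷ = 84.8311 (extrapolation — x = 21.37 lies outside [1.62, 8.60], so reliability is low).

Prediction calculation:
ŷ = 10.0703 + 3.4984 × 21.37
ŷ = 84.8311

Reliability:
- Data range: x ∈ [1.62, 8.60]
- Prediction point: x = 21.37 is 12.77 units above the observed range → this is EXTRAPOLATION, not interpolation

Why that matters here:
- The linear relationship may not hold outside the observed range
- R² describes fit only over the sampled x values; it says nothing about behaviour beyond them

Report the number if required, but flag clearly that it is an extrapolation.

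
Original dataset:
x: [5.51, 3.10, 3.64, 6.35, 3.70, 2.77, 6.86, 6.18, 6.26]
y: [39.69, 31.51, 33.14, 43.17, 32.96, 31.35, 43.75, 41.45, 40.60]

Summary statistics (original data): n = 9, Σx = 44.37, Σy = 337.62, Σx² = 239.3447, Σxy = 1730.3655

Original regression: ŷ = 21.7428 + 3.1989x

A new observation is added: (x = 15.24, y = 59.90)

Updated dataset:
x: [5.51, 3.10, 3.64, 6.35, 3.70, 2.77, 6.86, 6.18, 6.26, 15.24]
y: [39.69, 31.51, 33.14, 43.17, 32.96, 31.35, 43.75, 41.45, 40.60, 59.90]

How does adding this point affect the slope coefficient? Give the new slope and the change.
The slope changes from 3.1989 to 2.3534 (change of -0.8455, or -26.4%).

The new point has HIGH LEVERAGE: x = 15.24 is far from the original mean x̄ = 44.37/9 ≈ 4.93 (original range [2.77, 6.86]).

Step 1: Update the sums with the new point (n goes from 9 to 10)
Σx  = 44.37 + 15.24 = 59.61
Σy  = 337.62 + 59.90 = 397.52
Σx² = 239.3447 + 15.24² = 239.3447 + 232.2576 = 471.6023
Σxy = 1730.3655 + 15.24×59.90 = 1730.3655 + 912.8760 = 2643.2415

Step 2: Recompute the slope with b₁ = (nΣxy − ΣxΣy) / (nΣx² − (Σx)²)
Numerator   = 10×2643.2415 − 59.61×397.52 = 26432.4150 − 23696.1672 = 2736.2478
Denominator = 10×471.6023 − 59.61² = 4716.0230 − 3553.3521 = 1162.6709
b₁(new) = 2736.2478 / 1162.6709 = 2.3534

(Same formula on the original sums: (9×1730.3655 − 44.37×337.62) / (9×239.3447 − 44.37²) = 593.0901 / 185.4054 = 3.1989, matching the given fit.)

Step 3: Change in slope
Δβ₁ = 2.3534 − 3.1989 = -0.8455
Relative change = -0.8455 / 3.1989 × 100% = -26.4%
→ the slope decreases when the point is added.

Because the point sits below the extension of the original line at a high-leverage x, it tilts the fit down.
In practice: investigate whether it comes from the same population as the rest of the sample.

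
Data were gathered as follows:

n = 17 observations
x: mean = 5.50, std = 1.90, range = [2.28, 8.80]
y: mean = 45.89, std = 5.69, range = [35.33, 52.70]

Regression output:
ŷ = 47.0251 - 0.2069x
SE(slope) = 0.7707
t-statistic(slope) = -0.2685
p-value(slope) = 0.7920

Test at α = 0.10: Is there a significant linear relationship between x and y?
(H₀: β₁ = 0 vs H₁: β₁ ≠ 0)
p-value = 0.7920 ≥ α = 0.10, so we fail to reject H₀. The relationship is not significant.

Hypothesis test for the slope coefficient:

H₀: β₁ = 0 (no linear relationship)
H₁: β₁ ≠ 0 (linear relationship exists)

Test statistic: t = β̂₁ / SE(β̂₁) = -0.2069 / 0.7707 = -0.2685

With df = 15, the two-sided p-value for |t| = 0.2685 is 0.7920.

Decision rule: reject H₀ if p-value < α.
p-value = 0.7920 ≥ α = 0.10 → fail to reject H₀.

At α = 0.10 the data do not provide convincing evidence of a nonzero slope.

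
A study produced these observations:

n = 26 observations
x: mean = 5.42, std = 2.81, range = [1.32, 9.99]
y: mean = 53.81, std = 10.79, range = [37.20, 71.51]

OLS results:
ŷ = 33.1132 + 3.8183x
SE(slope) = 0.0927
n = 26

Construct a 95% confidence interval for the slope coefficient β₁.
The 95% CI for β₁ is (3.6270, 4.0096)

Confidence interval for the slope:

The 95% CI for β₁ is: β̂₁ ± t*(α/2, n-2) × SE(β̂₁)

Step 1: Find critical t-value
- Confidence level = 0.95
- Degrees of freedom = n - 2 = 26 - 2 = 24
- t*(α/2, 24) = 2.0639

Step 2: Calculate margin of error
Margin = 2.0639 × 0.0927 = 0.1913

Step 3: Construct interval
CI = 3.8183 ± 0.1913
CI = (3.6270, 4.0096)

Interpretation: We are 95% confident that the true slope β₁ lies between 3.6270 and 4.0096.
Both endpoints are positive, so the data support a genuinely positive slope at this confidence level.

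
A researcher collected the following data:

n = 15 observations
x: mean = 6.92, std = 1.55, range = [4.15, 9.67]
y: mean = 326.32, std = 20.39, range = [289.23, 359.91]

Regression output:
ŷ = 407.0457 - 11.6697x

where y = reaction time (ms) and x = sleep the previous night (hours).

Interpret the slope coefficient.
For each additional hour of sleep, predicted reaction time decreases by approximately 11.6697 ms.

The slope coefficient β₁ = -11.6697 represents the marginal effect of sleep on reaction time.

Interpretation:
- Sleep up by 1 hour → predicted reaction time decreases by 11.6697 ms
- This is a linear approximation: the same per-unit change is assumed across the whole observed x range
- The slope describes association in these data, not necessarily a causal effect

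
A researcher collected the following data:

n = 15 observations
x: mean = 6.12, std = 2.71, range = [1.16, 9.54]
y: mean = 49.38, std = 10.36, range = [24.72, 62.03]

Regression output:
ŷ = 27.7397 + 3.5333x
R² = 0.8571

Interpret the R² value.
The model explains 85.71% of the variance in y (R² = 0.8571), leaving 14.29% unexplained; the fit is strong.

R² (coefficient of determination) measures the proportion of variance in y explained by the regression model.

Here R² = 0.8571:
- Explained: 85.71% of the variation in y
- Unexplained (residual): 100% − 85.71% = 14.29%
- Rule of thumb (below 0.3 weak; 0.3 to below 0.7 moderate; 0.7 and above strong) → strong

Note: R² never decreases when predictors are added, so it should not be used alone to compare models of different size.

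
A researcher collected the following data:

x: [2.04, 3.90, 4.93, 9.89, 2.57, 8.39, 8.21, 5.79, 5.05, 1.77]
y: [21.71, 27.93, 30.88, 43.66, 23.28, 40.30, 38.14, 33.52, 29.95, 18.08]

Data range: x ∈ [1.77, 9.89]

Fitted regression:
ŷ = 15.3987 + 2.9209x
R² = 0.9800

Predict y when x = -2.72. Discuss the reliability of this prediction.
ŷ = 7.4539, but this is extrapolation (below the data range [1.77, 9.89]) and may be unreliable.

Prediction calculation:
ŷ = 15.3987 + 2.9209 × (-2.72)
ŷ = 7.4539

Reliability:
- Data range: x ∈ [1.77, 9.89]
- Prediction point: x = -2.72 is 4.49 units below the observed range → this is EXTRAPOLATION, not interpolation

Why that matters here:
- There are no observations near this x to validate the fitted line there
- R² describes fit only over the sampled x values; it says nothing about behaviour beyond them
- Real relationships often flatten, saturate, or turn nonlinear at extremes

The R² = 0.9800 only validates the fit within [1.77, 9.89]; treat ŷ = 7.4539 with caution.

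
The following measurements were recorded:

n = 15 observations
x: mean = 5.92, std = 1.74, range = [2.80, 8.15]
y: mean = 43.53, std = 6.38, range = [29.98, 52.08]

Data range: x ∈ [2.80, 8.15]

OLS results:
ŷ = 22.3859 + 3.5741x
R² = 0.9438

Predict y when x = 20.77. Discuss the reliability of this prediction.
The equation gives ŷ = 96.6200; however x = 20.77 is 12.62 units above the observed range, so this extrapolated value should not be trusted.

Prediction calculation:
ŷ = 22.3859 + 3.5741 × 20.77
ŷ = 96.6200

Reliability:
- Data range: x ∈ [2.80, 8.15]
- Prediction point: x = 20.77 is 12.62 units above the observed range → this is EXTRAPOLATION, not interpolation

Why that matters here:
- The standard error of prediction grows with (x − x̄)², and x = 20.77 is far from x̄ = 5.92
- There are no observations near this x to validate the fitted line there
- Real relationships often flatten, saturate, or turn nonlinear at extremes

Report the number if required, but flag clearly that it is an extrapolation.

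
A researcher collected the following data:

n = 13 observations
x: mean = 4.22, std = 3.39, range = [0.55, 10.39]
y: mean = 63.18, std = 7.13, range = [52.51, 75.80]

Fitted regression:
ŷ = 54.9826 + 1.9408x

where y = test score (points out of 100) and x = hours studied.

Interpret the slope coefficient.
An increase of one hour in study time is associated with a 1.9408 points increase in predicted test score.

β₁ = 1.9408 is the change in predicted test score (points) per additional hour of study time.

Interpretation:
- Study time up by 1 hour → predicted test score increases by 1.9408 points
- The effect is assumed constant over the observed range of x (linearity)
- The sign (+) gives the direction; the magnitude 1.9408 gives the size of the effect per hour

(β₀ = 54.9826 is the fitted value at x = 0 and is not part of the slope interpretation.)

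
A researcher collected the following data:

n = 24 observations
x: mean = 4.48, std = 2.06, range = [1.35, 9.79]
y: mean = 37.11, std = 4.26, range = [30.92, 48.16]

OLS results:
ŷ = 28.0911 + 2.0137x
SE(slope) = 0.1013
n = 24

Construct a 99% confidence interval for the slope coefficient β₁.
The 99% CI for β₁ is (1.7282, 2.2992)

Confidence interval for the slope:

The 99% CI for β₁ is: β̂₁ ± t*(α/2, n-2) × SE(β̂₁)

Step 1: Find critical t-value
- Confidence level = 0.99
- Degrees of freedom = n - 2 = 24 - 2 = 22
- t*(α/2, 22) = 2.8188

Step 2: Calculate margin of error
Margin = 2.8188 × 0.1013 = 0.2855

Step 3: Construct interval
CI = 2.0137 ± 0.2855
CI = (1.7282, 2.2992)

Interpretation: We are 99% confident that the true slope β₁ lies between 1.7282 and 2.2992.
Since 0 is outside the interval, a two-sided test at α = 0.01 would reject H₀: β₁ = 0.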